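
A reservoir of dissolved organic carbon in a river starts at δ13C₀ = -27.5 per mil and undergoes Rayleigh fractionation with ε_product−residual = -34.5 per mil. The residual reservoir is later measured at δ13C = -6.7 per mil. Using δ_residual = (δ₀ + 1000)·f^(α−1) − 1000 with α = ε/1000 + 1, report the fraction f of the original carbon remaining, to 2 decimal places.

0.54

α − 1 = ε/1000 = -0.0345
(δ_res + 1000)/(δ₀ + 1000) = (-6.7 + 1000)/(-27.5 + 1000) = 993.3/972.5 = 1.021388
f = 1.021388^(1/-0.0345) = exp(ln(1.021388)/-0.0345) = exp(0.02116/-0.0345)
f = exp(-0.6134) = 0.5415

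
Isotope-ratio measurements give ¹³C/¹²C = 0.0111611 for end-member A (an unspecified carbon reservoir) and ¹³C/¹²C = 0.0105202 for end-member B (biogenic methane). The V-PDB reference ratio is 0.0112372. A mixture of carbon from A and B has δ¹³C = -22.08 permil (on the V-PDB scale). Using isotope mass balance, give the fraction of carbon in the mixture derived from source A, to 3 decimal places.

δ_A = (0.0111611/0.0112372 − 1)×1000 = (0.993228 − 1)×1000 = -6.772 permil
δ_B = (0.0105202/0.0112372 − 1)×1000 = (0.936194 − 1)×1000 = -63.806 permil
f_A = (δ_mix − δ_B)/(δ_A − δ_B) = (-22.08 − (-63.806))/(-6.772 − (-63.806))
f_A = 41.726 / 57.034 = 0.7316

0.732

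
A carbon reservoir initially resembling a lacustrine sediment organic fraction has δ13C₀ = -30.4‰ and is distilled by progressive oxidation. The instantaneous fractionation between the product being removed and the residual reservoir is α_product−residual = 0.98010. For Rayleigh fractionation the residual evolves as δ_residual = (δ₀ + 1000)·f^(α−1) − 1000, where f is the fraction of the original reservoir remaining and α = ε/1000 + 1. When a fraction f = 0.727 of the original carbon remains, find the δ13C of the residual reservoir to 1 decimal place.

-24.2‰

Rayleigh residual: δ_res = (δ₀ + 1000)·f^(α−1) − 1000
α − 1 = -0.01990
f^(α−1) = 0.727^(-0.01990) = 1.006365
δ_res = (-30.4 + 1000) × 1.006365 − 1000 = 975.771 − 1000 = -24.23‰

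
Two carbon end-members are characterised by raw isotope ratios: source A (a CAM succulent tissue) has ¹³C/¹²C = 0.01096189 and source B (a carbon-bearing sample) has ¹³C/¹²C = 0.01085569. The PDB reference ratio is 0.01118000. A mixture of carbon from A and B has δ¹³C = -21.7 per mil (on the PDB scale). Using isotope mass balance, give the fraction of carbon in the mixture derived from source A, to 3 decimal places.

δ_A = (0.01096189/0.01118000 − 1)×1000 = (0.980491 − 1)×1000 = -19.509 per mil
δ_B = (0.01085569/0.01118000 − 1)×1000 = (0.970992 − 1)×1000 = -29.008 per mil
f_A = (δ_mix − δ_B)/(δ_A − δ_B) = (-21.7 − (-29.008))/(-19.509 − (-29.008))
f_A = 7.308 / 9.499 = 0.7693

0.769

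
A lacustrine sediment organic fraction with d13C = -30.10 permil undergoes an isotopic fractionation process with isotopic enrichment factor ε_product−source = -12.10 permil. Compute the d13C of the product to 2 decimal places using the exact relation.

Exactly, δ_product = (δ_source + 1000)·(ε/1000 + 1) − 1000.
δ_product = (-30.10 + 1000) × (-12.10/1000 + 1) − 1000
δ_product = -41.836 permil

-41.84 permil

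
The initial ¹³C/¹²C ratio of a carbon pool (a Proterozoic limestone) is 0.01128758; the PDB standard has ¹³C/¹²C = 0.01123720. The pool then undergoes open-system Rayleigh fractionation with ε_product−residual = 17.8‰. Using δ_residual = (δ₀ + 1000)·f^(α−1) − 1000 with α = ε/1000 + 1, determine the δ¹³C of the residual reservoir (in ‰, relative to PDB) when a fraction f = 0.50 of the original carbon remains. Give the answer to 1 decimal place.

-7.8‰

δ₀ = (0.01128758/0.01123720 − 1)×1000 = (1.004483 − 1)×1000 = 4.483‰
α − 1 = ε/1000 = 0.0178
f^(α−1) = 0.50^(0.0178) = 0.987738
δ_res = (4.483 + 1000) × 0.987738 − 1000 = 992.166 − 1000 = -7.83‰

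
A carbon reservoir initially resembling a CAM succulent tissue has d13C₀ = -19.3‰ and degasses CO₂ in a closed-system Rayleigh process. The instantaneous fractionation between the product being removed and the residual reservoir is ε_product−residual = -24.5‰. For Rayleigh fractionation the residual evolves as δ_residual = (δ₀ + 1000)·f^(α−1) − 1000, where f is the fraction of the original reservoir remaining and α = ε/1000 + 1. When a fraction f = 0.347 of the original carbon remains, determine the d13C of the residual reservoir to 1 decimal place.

Rayleigh residual: δ_res = (δ₀ + 1000)·f^(α−1) − 1000
α = ε/1000 + 1 = 0.97550, so α − 1 = -0.02450
f^(α−1) = 0.347^(-0.02450) = 1.026271
δ_res = (-19.3 + 1000) × 1.026271 − 1000 = 1006.464 − 1000 = 6.46‰

6.5‰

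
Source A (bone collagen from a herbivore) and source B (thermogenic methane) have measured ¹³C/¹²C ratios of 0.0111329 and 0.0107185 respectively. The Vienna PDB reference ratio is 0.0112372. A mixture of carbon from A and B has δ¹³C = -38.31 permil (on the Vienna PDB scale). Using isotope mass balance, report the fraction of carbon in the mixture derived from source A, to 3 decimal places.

δ_A = (0.0111329/0.0112372 − 1)×1000 = (0.990718 − 1)×1000 = -9.282 permil
δ_B = (0.0107185/0.0112372 − 1)×1000 = (0.953841 − 1)×1000 = -46.159 permil
f_A = (δ_mix − δ_B)/(δ_A − δ_B) = (-38.31 − (-46.159))/(-9.282 − (-46.159))
f_A = 7.849 / 36.878 = 0.2128

0.213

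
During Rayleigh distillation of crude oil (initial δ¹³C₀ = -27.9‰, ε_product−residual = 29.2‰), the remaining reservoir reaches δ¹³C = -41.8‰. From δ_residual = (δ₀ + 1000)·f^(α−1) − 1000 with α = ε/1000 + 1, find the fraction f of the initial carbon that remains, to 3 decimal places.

0.611

α − 1 = ε/1000 = 0.0292
(δ_res + 1000)/(δ₀ + 1000) = (-41.8 + 1000)/(-27.9 + 1000) = 958.2/972.1 = 0.985701
f = 0.985701^(1/0.0292) = exp(ln(0.985701)/0.0292) = exp(-0.01440/0.0292)
f = exp(-0.4932) = 0.6107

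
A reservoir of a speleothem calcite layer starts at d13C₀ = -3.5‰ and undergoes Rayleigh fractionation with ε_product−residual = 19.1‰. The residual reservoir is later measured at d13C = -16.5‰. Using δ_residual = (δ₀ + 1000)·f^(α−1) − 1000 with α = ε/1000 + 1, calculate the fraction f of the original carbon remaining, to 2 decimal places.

0.50

α − 1 = ε/1000 = 0.0191
(δ_res + 1000)/(δ₀ + 1000) = (-16.5 + 1000)/(-3.5 + 1000) = 983.5/996.5 = 0.986954
f = 0.986954^(1/0.0191) = exp(ln(0.986954)/0.0191) = exp(-0.01313/0.0191)
f = exp(-0.6875) = 0.5028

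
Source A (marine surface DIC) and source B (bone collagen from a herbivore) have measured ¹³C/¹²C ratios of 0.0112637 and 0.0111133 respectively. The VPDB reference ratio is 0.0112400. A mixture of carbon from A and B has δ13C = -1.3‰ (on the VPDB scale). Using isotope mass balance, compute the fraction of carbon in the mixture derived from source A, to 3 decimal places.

0.745

δ_A = (0.0112637/0.0112400 − 1)×1000 = (1.002109 − 1)×1000 = 2.109‰
δ_B = (0.0111133/0.0112400 − 1)×1000 = (0.988728 − 1)×1000 = -11.272‰
f_A = (δ_mix − δ_B)/(δ_A − δ_B) = (-1.3 − (-11.272))/(2.109 − (-11.272))
f_A = 9.972 / 13.381 = 0.7453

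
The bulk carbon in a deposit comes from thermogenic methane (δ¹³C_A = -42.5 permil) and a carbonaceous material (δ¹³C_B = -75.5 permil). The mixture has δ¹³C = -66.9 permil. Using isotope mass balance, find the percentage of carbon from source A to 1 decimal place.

26.1%

δ_mix = f_A·δ_A + (1 − f_A)·δ_B  ⇒  f_A = (δ_mix − δ_B)/(δ_A − δ_B)
f_A = (-66.9 − (-75.5)) / (-42.5 − (-75.5))
f_A = 8.6 / 33.0 = 0.2606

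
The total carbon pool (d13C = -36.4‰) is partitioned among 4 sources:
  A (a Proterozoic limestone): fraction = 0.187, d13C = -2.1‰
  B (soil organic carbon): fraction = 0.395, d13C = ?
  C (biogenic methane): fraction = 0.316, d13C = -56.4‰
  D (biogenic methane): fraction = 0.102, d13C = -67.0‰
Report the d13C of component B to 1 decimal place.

-28.7‰

Isotope mass balance: δ_bulk = Σ fᵢ·δᵢ.
-36.4 = 0.187×(-2.1) + 0.395×δ_B + 0.316×(-56.4) + 0.102×(-67.0)
0.395·δ_B = -36.4 − (-25.049) = -11.351
δ_B = -11.351 / 0.395 = -28.74‰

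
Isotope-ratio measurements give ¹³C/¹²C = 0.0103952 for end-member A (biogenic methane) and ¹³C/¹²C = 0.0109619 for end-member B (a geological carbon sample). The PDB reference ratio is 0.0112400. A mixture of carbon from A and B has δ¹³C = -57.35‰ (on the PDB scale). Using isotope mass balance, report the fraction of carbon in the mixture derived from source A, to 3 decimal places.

0.647

δ_A = (0.0103952/0.0112400 − 1)×1000 = (0.924840 − 1)×1000 = -75.160‰
δ_B = (0.0109619/0.0112400 − 1)×1000 = (0.975258 − 1)×1000 = -24.742‰
f_A = (δ_mix − δ_B)/(δ_A − δ_B) = (-57.35 − (-24.742))/(-75.160 − (-24.742))
f_A = -32.608 / -50.418 = 0.6468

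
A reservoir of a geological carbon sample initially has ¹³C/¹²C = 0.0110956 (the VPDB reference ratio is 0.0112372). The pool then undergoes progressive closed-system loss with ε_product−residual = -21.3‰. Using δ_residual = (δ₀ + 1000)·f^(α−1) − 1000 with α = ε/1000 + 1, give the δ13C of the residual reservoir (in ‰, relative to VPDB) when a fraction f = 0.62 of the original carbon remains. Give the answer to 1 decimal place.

δ₀ = (0.0110956/0.0112372 − 1)×1000 = (0.987399 − 1)×1000 = -12.601‰
α − 1 = ε/1000 = -0.0213
f^(α−1) = 0.62^(-0.0213) = 1.010234
δ_res = (-12.601 + 1000) × 1.010234 − 1000 = 997.504 − 1000 = -2.50‰

-2.5‰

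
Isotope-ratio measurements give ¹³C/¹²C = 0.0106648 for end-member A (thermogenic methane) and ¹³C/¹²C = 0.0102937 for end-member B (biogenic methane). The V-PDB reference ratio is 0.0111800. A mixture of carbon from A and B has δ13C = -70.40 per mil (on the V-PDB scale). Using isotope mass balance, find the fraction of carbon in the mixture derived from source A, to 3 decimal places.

0.267

δ_A = (0.0106648/0.0111800 − 1)×1000 = (0.953918 − 1)×1000 = -46.082 per mil
δ_B = (0.0102937/0.0111800 − 1)×1000 = (0.920725 − 1)×1000 = -79.275 per mil
f_A = (δ_mix − δ_B)/(δ_A − δ_B) = (-70.40 − (-79.275))/(-46.082 − (-79.275))
f_A = 8.875 / 33.193 = 0.2674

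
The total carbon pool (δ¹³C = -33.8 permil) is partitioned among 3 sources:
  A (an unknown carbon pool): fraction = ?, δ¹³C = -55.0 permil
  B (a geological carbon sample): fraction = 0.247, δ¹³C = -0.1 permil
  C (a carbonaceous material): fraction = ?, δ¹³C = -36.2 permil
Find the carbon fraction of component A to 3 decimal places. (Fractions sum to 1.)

0.347

Let f_A and f_C be the unknown fractions; fractions sum to 1 so f_A + f_C = 0.753.
Mass balance: Σ fᵢ·δᵢ = δ_bulk ⇒ f_A·(-55.0) + f_C·(-36.2) = -33.8 − (-0.025) = -33.775
Substitute f_C = 0.753 − f_A:
f_A·(-55.0 − -36.2) = -33.775 − 0.753×(-36.2) = -6.517
f_A = -6.517 / -18.8 = 0.3466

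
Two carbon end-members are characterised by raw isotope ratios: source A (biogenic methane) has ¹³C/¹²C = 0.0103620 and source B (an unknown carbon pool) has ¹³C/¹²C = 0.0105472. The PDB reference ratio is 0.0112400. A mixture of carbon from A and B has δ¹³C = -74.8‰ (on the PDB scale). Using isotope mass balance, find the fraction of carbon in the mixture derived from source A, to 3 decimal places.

0.799

δ_A = (0.0103620/0.0112400 − 1)×1000 = (0.921886 − 1)×1000 = -78.114‰
δ_B = (0.0105472/0.0112400 − 1)×1000 = (0.938363 − 1)×1000 = -61.637‰
f_A = (δ_mix − δ_B)/(δ_A − δ_B) = (-74.8 − (-61.637))/(-78.114 − (-61.637))
f_A = -13.163 / -16.477 = 0.7989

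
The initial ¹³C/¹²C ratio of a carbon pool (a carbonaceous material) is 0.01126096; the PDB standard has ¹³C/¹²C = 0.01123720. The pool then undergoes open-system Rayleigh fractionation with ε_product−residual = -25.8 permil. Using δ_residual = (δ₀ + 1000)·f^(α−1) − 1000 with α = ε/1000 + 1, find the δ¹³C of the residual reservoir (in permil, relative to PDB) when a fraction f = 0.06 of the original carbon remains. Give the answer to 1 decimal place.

77.6 permil

δ₀ = (0.01126096/0.01123720 − 1)×1000 = (1.002114 − 1)×1000 = 2.114 permil
α − 1 = ε/1000 = -0.0258
f^(α−1) = 0.06^(-0.0258) = 1.075285
δ_res = (2.114 + 1000) × 1.075285 − 1000 = 1077.559 − 1000 = 77.56 permil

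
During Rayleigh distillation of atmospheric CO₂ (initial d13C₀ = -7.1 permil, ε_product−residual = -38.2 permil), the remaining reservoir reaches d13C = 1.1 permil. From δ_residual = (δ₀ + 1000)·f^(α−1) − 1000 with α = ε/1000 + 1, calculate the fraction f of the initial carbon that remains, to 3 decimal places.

α − 1 = ε/1000 = -0.0382
(δ_res + 1000)/(δ₀ + 1000) = (1.1 + 1000)/(-7.1 + 1000) = 1001.1/992.9 = 1.008259
f = 1.008259^(1/-0.0382) = exp(ln(1.008259)/-0.0382) = exp(0.00822/-0.0382)
f = exp(-0.2153) = 0.8063

0.806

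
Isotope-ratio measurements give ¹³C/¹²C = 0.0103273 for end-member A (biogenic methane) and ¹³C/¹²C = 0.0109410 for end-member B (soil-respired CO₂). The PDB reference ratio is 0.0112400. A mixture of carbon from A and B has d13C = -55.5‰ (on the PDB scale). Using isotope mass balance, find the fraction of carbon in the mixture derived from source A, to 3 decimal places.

0.529

δ_A = (0.0103273/0.0112400 − 1)×1000 = (0.918799 − 1)×1000 = -81.201‰
δ_B = (0.0109410/0.0112400 − 1)×1000 = (0.973399 − 1)×1000 = -26.601‰
f_A = (δ_mix − δ_B)/(δ_A − δ_B) = (-55.5 − (-26.601))/(-81.201 − (-26.601))
f_A = -28.899 / -54.600 = 0.5293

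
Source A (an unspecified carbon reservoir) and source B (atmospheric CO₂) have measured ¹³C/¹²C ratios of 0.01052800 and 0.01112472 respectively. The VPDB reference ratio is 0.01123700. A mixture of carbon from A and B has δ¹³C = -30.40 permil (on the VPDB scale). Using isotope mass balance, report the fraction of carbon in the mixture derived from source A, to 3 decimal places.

0.384

δ_A = (0.01052800/0.01123700 − 1)×1000 = (0.936905 − 1)×1000 = -63.095 permil
δ_B = (0.01112472/0.01123700 − 1)×1000 = (0.990008 − 1)×1000 = -9.992 permil
f_A = (δ_mix − δ_B)/(δ_A − δ_B) = (-30.40 − (-9.992))/(-63.095 − (-9.992))
f_A = -20.408 / -53.103 = 0.3843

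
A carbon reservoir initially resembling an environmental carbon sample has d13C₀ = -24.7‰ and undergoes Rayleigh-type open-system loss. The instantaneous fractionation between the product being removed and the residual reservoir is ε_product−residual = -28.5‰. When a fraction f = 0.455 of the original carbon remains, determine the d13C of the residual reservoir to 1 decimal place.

-2.6‰

Rayleigh residual: δ_res = (δ₀ + 1000)·f^(α−1) − 1000
α = ε/1000 + 1 = 0.97150, so α − 1 = -0.02850
f^(α−1) = 0.455^(-0.02850) = 1.022696
δ_res = (-24.7 + 1000) × 1.022696 − 1000 = 997.436 − 1000 = -2.56‰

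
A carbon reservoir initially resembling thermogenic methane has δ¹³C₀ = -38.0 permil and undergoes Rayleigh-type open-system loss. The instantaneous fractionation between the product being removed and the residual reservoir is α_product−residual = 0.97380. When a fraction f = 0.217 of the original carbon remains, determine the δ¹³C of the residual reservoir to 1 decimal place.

Rayleigh residual: δ_res = (δ₀ + 1000)·f^(α−1) − 1000
α − 1 = -0.02620
f^(α−1) = 0.217^(-0.02620) = 1.040842
δ_res = (-38.0 + 1000) × 1.040842 − 1000 = 1001.290 − 1000 = 1.29 permil

1.3 permil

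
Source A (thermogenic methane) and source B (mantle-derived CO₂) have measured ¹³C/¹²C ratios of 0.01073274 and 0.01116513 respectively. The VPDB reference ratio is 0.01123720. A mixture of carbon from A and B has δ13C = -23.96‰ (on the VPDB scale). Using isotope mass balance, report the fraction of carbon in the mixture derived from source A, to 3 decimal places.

0.456

δ_A = (0.01073274/0.01123720 − 1)×1000 = (0.955108 − 1)×1000 = -44.892‰
δ_B = (0.01116513/0.01123720 − 1)×1000 = (0.993586 − 1)×1000 = -6.414‰
f_A = (δ_mix − δ_B)/(δ_A − δ_B) = (-23.96 − (-6.414))/(-44.892 − (-6.414))
f_A = -17.546 / -38.478 = 0.4560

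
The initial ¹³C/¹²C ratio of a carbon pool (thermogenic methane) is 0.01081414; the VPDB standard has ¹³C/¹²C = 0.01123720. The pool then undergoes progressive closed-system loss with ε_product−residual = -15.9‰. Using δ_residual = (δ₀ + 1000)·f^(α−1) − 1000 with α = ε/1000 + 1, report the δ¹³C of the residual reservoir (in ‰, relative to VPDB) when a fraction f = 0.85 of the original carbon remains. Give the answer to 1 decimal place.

-35.2‰

δ₀ = (0.01081414/0.01123720 − 1)×1000 = (0.962352 − 1)×1000 = -37.648‰
α − 1 = ε/1000 = -0.0159
f^(α−1) = 0.85^(-0.0159) = 1.002587
δ_res = (-37.648 + 1000) × 1.002587 − 1000 = 964.842 − 1000 = -35.16‰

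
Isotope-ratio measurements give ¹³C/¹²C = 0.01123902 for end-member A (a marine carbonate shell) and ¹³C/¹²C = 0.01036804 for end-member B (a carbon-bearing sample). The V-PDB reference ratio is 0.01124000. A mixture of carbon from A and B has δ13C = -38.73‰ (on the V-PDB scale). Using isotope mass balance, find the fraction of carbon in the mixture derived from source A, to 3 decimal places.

0.501

δ_A = (0.01123902/0.01124000 − 1)×1000 = (0.999913 − 1)×1000 = -0.087‰
δ_B = (0.01036804/0.01124000 − 1)×1000 = (0.922423 − 1)×1000 = -77.577‰
f_A = (δ_mix − δ_B)/(δ_A − δ_B) = (-38.73 − (-77.577))/(-0.087 − (-77.577))
f_A = 38.847 / 77.489 = 0.5013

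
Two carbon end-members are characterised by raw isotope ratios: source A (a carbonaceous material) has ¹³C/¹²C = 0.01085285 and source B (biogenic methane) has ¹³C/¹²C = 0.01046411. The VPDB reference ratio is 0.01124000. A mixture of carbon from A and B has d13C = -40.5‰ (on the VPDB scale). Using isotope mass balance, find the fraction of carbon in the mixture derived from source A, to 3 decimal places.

δ_A = (0.01085285/0.01124000 − 1)×1000 = (0.965556 − 1)×1000 = -34.444‰
δ_B = (0.01046411/0.01124000 − 1)×1000 = (0.930971 − 1)×1000 = -69.029‰
f_A = (δ_mix − δ_B)/(δ_A − δ_B) = (-40.5 − (-69.029))/(-34.444 − (-69.029))
f_A = 28.529 / 34.585 = 0.8249

0.825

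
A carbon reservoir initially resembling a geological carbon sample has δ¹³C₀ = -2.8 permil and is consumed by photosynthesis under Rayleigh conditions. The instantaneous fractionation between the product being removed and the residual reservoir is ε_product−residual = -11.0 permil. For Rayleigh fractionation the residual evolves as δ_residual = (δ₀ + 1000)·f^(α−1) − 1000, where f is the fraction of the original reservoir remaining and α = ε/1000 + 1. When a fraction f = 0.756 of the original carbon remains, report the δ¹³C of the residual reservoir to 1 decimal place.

0.3 permil

Rayleigh residual: δ_res = (δ₀ + 1000)·f^(α−1) − 1000
α = ε/1000 + 1 = 0.98900, so α − 1 = -0.01100
f^(α−1) = 0.756^(-0.01100) = 1.003082
δ_res = (-2.8 + 1000) × 1.003082 − 1000 = 1000.273 − 1000 = 0.27 permil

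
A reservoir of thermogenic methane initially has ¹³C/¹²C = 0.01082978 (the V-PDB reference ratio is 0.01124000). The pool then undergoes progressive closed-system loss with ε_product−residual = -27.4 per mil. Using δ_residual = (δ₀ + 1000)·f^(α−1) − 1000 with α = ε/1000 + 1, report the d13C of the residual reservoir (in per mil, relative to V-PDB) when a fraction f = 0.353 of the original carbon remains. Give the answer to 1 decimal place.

-8.6 per mil

δ₀ = (0.01082978/0.01124000 − 1)×1000 = (0.963504 − 1)×1000 = -36.496 per mil
α − 1 = ε/1000 = -0.0274
f^(α−1) = 0.353^(-0.0274) = 1.028942
δ_res = (-36.496 + 1000) × 1.028942 − 1000 = 991.389 − 1000 = -8.61 per mil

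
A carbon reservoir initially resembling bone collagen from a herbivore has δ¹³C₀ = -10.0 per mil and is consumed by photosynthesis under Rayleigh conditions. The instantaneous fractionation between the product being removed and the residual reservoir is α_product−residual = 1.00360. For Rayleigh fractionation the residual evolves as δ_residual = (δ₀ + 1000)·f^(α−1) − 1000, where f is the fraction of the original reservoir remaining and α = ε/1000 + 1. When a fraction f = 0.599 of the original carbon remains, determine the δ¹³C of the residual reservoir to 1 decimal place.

-11.8 per mil

Rayleigh residual: δ_res = (δ₀ + 1000)·f^(α−1) − 1000
α − 1 = 0.00360
f^(α−1) = 0.599^(0.00360) = 0.998157
δ_res = (-10.0 + 1000) × 0.998157 − 1000 = 988.175 − 1000 = -11.82 per mil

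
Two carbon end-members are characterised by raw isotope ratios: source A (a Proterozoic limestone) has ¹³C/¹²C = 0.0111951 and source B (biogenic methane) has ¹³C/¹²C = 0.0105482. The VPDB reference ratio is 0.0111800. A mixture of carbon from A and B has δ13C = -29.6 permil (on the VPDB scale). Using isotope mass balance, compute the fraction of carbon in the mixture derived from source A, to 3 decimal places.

0.465

δ_A = (0.0111951/0.0111800 − 1)×1000 = (1.001351 − 1)×1000 = 1.351 permil
δ_B = (0.0105482/0.0111800 − 1)×1000 = (0.943488 − 1)×1000 = -56.512 permil
f_A = (δ_mix − δ_B)/(δ_A − δ_B) = (-29.6 − (-56.512))/(1.351 − (-56.512))
f_A = 26.912 / 57.862 = 0.4651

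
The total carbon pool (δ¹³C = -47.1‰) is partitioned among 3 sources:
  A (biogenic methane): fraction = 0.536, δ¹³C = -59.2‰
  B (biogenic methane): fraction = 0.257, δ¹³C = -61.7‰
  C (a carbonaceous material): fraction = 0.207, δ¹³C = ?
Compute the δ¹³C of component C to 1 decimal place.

2.4‰

Isotope mass balance: δ_bulk = Σ fᵢ·δᵢ.
-47.1 = 0.536×(-59.2) + 0.257×(-61.7) + 0.207×δ_C
0.207·δ_C = -47.1 − (-47.588) = 0.488
δ_C = 0.488 / 0.207 = 2.36‰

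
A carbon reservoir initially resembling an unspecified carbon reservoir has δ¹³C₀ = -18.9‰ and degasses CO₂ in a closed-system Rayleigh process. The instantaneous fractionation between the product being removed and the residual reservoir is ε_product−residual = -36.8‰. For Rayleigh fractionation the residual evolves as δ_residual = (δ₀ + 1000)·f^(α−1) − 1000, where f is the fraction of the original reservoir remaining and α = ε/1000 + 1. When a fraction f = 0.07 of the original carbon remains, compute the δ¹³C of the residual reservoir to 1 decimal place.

82.0‰

Rayleigh residual: δ_res = (δ₀ + 1000)·f^(α−1) − 1000
α = ε/1000 + 1 = 0.96320, so α − 1 = -0.03680
f^(α−1) = 0.07^(-0.03680) = 1.102809
δ_res = (-18.9 + 1000) × 1.102809 − 1000 = 1081.966 − 1000 = 81.97‰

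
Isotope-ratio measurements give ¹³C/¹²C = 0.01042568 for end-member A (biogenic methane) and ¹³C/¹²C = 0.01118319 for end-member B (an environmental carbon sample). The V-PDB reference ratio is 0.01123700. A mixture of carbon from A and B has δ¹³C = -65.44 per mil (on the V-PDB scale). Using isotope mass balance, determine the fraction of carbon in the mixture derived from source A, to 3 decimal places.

0.900

δ_A = (0.01042568/0.01123700 − 1)×1000 = (0.927799 − 1)×1000 = -72.201 per mil
δ_B = (0.01118319/0.01123700 − 1)×1000 = (0.995211 − 1)×1000 = -4.789 per mil
f_A = (δ_mix − δ_B)/(δ_A − δ_B) = (-65.44 − (-4.789))/(-72.201 − (-4.789))
f_A = -60.651 / -67.412 = 0.8997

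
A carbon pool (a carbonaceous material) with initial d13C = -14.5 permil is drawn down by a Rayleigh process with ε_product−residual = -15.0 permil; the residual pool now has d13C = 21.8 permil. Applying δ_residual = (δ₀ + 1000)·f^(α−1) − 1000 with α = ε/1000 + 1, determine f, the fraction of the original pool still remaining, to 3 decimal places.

0.090

α − 1 = ε/1000 = -0.0150
(δ_res + 1000)/(δ₀ + 1000) = (21.8 + 1000)/(-14.5 + 1000) = 1021.8/985.5 = 1.036834
f = 1.036834^(1/-0.0150) = exp(ln(1.036834)/-0.0150) = exp(0.03617/-0.0150)
f = exp(-2.4115) = 0.0897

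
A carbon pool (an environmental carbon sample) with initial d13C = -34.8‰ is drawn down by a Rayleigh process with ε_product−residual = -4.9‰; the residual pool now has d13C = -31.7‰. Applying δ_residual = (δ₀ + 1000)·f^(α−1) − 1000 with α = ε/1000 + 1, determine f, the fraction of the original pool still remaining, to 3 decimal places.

α − 1 = ε/1000 = -0.0049
(δ_res + 1000)/(δ₀ + 1000) = (-31.7 + 1000)/(-34.8 + 1000) = 968.3/965.2 = 1.003212
f = 1.003212^(1/-0.0049) = exp(ln(1.003212)/-0.0049) = exp(0.00321/-0.0049)
f = exp(-0.6544) = 0.5197

0.520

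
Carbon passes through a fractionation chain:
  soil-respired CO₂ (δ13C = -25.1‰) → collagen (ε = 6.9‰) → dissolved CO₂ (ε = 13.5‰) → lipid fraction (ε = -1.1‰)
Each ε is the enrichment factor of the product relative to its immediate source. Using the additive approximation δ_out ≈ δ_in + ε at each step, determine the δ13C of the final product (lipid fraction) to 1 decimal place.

-5.8‰

step 1: δ ≈ -25.1 + (6.9) = -18.2‰
step 2: δ ≈ -18.2 + (13.5) = -4.7‰
step 3: δ ≈ -4.7 + (-1.1) = -5.8‰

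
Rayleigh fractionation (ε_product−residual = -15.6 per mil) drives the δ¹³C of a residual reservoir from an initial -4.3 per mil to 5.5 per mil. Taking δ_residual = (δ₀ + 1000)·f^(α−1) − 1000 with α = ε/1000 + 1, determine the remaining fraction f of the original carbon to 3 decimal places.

0.534

α − 1 = ε/1000 = -0.0156
(δ_res + 1000)/(δ₀ + 1000) = (5.5 + 1000)/(-4.3 + 1000) = 1005.5/995.7 = 1.009842
f = 1.009842^(1/-0.0156) = exp(ln(1.009842)/-0.0156) = exp(0.00979/-0.0156)
f = exp(-0.6278) = 0.5337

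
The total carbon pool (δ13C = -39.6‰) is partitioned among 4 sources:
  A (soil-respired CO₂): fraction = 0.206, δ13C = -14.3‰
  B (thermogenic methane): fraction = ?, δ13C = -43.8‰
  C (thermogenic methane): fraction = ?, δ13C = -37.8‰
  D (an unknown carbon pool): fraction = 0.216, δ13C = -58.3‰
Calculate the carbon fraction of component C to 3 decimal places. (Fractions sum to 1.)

Let f_C and f_B be the unknown fractions; fractions sum to 1 so f_C + f_B = 0.578.
Mass balance: Σ fᵢ·δᵢ = δ_bulk ⇒ f_C·(-37.8) + f_B·(-43.8) = -39.6 − (-15.539) = -24.061
Substitute f_B = 0.578 − f_C:
f_C·(-37.8 − -43.8) = -24.061 − 0.578×(-43.8) = 1.255
f_C = 1.255 / 6.0 = 0.2092

0.209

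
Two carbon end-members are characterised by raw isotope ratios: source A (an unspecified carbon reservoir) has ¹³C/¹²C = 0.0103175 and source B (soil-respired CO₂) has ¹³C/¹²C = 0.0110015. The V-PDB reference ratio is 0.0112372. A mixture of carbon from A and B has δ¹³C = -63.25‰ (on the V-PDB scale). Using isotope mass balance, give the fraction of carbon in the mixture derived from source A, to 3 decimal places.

δ_A = (0.0103175/0.0112372 − 1)×1000 = (0.918156 − 1)×1000 = -81.844‰
δ_B = (0.0110015/0.0112372 − 1)×1000 = (0.979025 − 1)×1000 = -20.975‰
f_A = (δ_mix − δ_B)/(δ_A − δ_B) = (-63.25 − (-20.975))/(-81.844 − (-20.975))
f_A = -42.275 / -60.869 = 0.6945

0.695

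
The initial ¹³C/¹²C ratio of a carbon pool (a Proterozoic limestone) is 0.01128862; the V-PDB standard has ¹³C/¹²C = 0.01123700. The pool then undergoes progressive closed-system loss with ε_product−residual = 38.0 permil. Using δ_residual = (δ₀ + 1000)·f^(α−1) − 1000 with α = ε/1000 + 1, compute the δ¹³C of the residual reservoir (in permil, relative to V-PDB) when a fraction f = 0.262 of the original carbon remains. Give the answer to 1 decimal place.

-45.3 permil

δ₀ = (0.01128862/0.01123700 − 1)×1000 = (1.004594 − 1)×1000 = 4.594 permil
α − 1 = ε/1000 = 0.0380
f^(α−1) = 0.262^(0.0380) = 0.950376
δ_res = (4.594 + 1000) × 0.950376 − 1000 = 954.742 − 1000 = -45.26 permil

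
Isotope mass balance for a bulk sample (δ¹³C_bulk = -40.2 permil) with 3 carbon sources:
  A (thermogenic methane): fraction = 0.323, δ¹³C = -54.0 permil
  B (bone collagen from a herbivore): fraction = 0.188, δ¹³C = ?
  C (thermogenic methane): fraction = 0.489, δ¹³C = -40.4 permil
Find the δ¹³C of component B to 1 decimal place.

-16.0 permil

Isotope mass balance: δ_bulk = Σ fᵢ·δᵢ.
-40.2 = 0.323×(-54.0) + 0.188×δ_B + 0.489×(-40.4)
0.188·δ_B = -40.2 − (-37.198) = -3.002
δ_B = -3.002 / 0.188 = -15.97 permil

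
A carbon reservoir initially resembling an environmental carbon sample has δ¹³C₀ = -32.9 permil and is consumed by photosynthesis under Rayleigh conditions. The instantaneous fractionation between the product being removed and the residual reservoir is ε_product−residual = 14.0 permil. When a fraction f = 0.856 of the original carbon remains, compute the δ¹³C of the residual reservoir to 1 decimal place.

Rayleigh residual: δ_res = (δ₀ + 1000)·f^(α−1) − 1000
α = ε/1000 + 1 = 1.01400, so α − 1 = 0.01400
f^(α−1) = 0.856^(0.01400) = 0.997826
δ_res = (-32.9 + 1000) × 0.997826 − 1000 = 964.997 − 1000 = -35.00 permil

-35.0 permil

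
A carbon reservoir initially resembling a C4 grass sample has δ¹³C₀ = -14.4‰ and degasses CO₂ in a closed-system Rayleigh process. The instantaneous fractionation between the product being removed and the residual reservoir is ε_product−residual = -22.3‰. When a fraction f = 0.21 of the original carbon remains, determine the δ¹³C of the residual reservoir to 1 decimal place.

Rayleigh residual: δ_res = (δ₀ + 1000)·f^(α−1) − 1000
α = ε/1000 + 1 = 0.97770, so α − 1 = -0.02230
f^(α−1) = 0.21^(-0.02230) = 1.035415
δ_res = (-14.4 + 1000) × 1.035415 − 1000 = 1020.505 − 1000 = 20.51‰

20.5‰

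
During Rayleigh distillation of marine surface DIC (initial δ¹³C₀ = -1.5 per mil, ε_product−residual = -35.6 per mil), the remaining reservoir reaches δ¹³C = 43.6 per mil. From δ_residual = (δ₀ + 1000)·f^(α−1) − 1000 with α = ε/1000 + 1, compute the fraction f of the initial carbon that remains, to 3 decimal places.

0.289

α − 1 = ε/1000 = -0.0356
(δ_res + 1000)/(δ₀ + 1000) = (43.6 + 1000)/(-1.5 + 1000) = 1043.6/998.5 = 1.045168
f = 1.045168^(1/-0.0356) = exp(ln(1.045168)/-0.0356) = exp(0.04418/-0.0356)
f = exp(-1.2409) = 0.2891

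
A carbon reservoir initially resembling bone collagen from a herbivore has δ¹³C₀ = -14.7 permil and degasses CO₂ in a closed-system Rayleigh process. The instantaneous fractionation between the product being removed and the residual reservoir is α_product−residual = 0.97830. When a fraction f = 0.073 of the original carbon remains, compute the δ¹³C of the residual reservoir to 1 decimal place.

42.9 permil

Rayleigh residual: δ_res = (δ₀ + 1000)·f^(α−1) − 1000
α − 1 = -0.02170
f^(α−1) = 0.073^(-0.02170) = 1.058439
δ_res = (-14.7 + 1000) × 1.058439 − 1000 = 1042.880 − 1000 = 42.88 permil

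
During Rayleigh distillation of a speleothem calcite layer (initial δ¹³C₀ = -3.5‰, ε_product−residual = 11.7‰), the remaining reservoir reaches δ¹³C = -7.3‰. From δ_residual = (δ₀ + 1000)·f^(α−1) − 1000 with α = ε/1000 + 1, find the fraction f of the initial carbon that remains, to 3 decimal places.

α − 1 = ε/1000 = 0.0117
(δ_res + 1000)/(δ₀ + 1000) = (-7.3 + 1000)/(-3.5 + 1000) = 992.7/996.5 = 0.996187
f = 0.996187^(1/0.0117) = exp(ln(0.996187)/0.0117) = exp(-0.00382/0.0117)
f = exp(-0.3266) = 0.7214

0.721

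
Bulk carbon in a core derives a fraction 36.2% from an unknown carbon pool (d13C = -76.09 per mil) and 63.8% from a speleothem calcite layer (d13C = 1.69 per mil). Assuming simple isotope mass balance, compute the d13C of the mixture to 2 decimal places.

δ_mix = f_A·δ_A + f_B·δ_B
δ_mix = 0.362 × (-76.09) + 0.638 × (1.69)
δ_mix = -27.545 + 1.078 = -26.466 per mil

-26.47 per mil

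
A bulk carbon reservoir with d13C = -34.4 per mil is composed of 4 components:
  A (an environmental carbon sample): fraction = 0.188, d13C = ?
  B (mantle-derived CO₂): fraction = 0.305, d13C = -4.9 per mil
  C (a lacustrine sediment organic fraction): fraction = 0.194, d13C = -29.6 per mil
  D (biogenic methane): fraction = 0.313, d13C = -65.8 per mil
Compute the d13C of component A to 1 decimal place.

-34.9 per mil

Isotope mass balance: δ_bulk = Σ fᵢ·δᵢ.
-34.4 = 0.188×δ_A + 0.305×(-4.9) + 0.194×(-29.6) + 0.313×(-65.8)
0.188·δ_A = -34.4 − (-27.832) = -6.568
δ_A = -6.568 / 0.188 = -34.93 per mil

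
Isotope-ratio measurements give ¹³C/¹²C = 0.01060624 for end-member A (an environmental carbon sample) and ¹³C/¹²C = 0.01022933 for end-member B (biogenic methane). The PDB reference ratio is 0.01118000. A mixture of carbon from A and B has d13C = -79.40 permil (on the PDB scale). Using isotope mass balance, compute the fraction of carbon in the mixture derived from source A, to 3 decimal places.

δ_A = (0.01060624/0.01118000 − 1)×1000 = (0.948680 − 1)×1000 = -51.320 permil
δ_B = (0.01022933/0.01118000 − 1)×1000 = (0.914967 − 1)×1000 = -85.033 permil
f_A = (δ_mix − δ_B)/(δ_A − δ_B) = (-79.40 − (-85.033))/(-51.320 − (-85.033))
f_A = 5.633 / 33.713 = 0.1671

0.167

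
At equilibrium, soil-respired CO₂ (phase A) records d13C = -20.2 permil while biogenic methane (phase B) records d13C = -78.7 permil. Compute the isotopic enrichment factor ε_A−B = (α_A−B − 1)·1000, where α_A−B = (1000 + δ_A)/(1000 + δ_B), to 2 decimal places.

63.50 permil

α_A−B = (1000 + -20.2) / (1000 + -78.7) = 979.8 / 921.3 = 1.063497
ε_A−B = (1.063497 − 1) × 1000 = 63.497 permil
(The approximation ε ≈ δ_A − δ_B would give 58.5 permil.)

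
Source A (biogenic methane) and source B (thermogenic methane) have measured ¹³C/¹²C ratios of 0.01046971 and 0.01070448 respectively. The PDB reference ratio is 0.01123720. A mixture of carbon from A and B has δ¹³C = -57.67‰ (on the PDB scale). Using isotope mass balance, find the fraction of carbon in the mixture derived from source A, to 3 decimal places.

0.491

δ_A = (0.01046971/0.01123720 − 1)×1000 = (0.931701 − 1)×1000 = -68.299‰
δ_B = (0.01070448/0.01123720 − 1)×1000 = (0.952593 − 1)×1000 = -47.407‰
f_A = (δ_mix − δ_B)/(δ_A − δ_B) = (-57.67 − (-47.407))/(-68.299 − (-47.407))
f_A = -10.263 / -20.892 = 0.4912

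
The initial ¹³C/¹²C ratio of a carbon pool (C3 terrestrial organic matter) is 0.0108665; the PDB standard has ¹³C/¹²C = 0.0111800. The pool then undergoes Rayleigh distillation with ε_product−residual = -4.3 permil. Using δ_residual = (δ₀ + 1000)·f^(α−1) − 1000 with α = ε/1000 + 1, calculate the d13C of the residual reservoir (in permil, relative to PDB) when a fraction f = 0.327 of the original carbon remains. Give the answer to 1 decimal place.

δ₀ = (0.0108665/0.0111800 − 1)×1000 = (0.971959 − 1)×1000 = -28.041 permil
α − 1 = ε/1000 = -0.0043
f^(α−1) = 0.327^(-0.0043) = 1.004818
δ_res = (-28.041 + 1000) × 1.004818 − 1000 = 976.642 − 1000 = -23.36 permil

-23.4 permil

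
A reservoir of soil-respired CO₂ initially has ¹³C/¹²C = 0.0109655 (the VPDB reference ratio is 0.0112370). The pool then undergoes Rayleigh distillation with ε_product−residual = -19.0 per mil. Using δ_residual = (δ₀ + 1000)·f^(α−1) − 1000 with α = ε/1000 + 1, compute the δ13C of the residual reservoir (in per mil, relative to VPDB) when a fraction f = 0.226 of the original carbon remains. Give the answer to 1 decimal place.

3.8 per mil

δ₀ = (0.0109655/0.0112370 − 1)×1000 = (0.975839 − 1)×1000 = -24.161 per mil
α − 1 = ε/1000 = -0.0190
f^(α−1) = 0.226^(-0.0190) = 1.028660
δ_res = (-24.161 + 1000) × 1.028660 − 1000 = 1003.806 − 1000 = 3.81 per mil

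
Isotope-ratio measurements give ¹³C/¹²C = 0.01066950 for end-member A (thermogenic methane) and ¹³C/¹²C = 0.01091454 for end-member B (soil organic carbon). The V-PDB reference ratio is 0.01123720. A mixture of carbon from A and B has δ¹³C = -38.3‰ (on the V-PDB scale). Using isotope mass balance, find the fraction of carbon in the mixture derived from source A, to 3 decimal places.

0.440

δ_A = (0.01066950/0.01123720 − 1)×1000 = (0.949480 − 1)×1000 = -50.520‰
δ_B = (0.01091454/0.01123720 − 1)×1000 = (0.971286 − 1)×1000 = -28.714‰
f_A = (δ_mix − δ_B)/(δ_A − δ_B) = (-38.3 − (-28.714))/(-50.520 − (-28.714))
f_A = -9.586 / -21.806 = 0.4396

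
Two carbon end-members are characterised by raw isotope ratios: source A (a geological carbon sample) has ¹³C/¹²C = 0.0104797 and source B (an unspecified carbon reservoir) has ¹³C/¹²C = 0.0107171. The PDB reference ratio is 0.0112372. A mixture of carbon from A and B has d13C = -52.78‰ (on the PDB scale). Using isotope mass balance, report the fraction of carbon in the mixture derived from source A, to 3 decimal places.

0.307

δ_A = (0.0104797/0.0112372 − 1)×1000 = (0.932590 − 1)×1000 = -67.410‰
δ_B = (0.0107171/0.0112372 − 1)×1000 = (0.953716 − 1)×1000 = -46.284‰
f_A = (δ_mix − δ_B)/(δ_A − δ_B) = (-52.78 − (-46.284))/(-67.410 − (-46.284))
f_A = -6.496 / -21.126 = 0.3075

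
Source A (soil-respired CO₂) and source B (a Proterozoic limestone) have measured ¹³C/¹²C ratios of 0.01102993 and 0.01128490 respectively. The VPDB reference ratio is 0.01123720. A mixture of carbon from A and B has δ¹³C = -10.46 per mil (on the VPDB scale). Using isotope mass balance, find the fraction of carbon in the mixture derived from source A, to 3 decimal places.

0.648

δ_A = (0.01102993/0.01123720 − 1)×1000 = (0.981555 − 1)×1000 = -18.445 per mil
δ_B = (0.01128490/0.01123720 − 1)×1000 = (1.004245 − 1)×1000 = 4.245 per mil
f_A = (δ_mix − δ_B)/(δ_A − δ_B) = (-10.46 − (4.245))/(-18.445 − (4.245))
f_A = -14.705 / -22.690 = 0.6481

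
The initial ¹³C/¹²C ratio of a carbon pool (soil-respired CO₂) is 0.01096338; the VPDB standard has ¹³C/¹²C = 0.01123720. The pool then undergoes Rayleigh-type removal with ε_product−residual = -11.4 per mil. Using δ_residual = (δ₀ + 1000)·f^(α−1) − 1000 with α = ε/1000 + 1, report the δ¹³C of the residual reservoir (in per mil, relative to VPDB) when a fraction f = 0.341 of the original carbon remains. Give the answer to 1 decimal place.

-12.3 per mil

δ₀ = (0.01096338/0.01123720 − 1)×1000 = (0.975633 − 1)×1000 = -24.367 per mil
α − 1 = ε/1000 = -0.0114
f^(α−1) = 0.341^(-0.0114) = 1.012340
δ_res = (-24.367 + 1000) × 1.012340 − 1000 = 987.672 − 1000 = -12.33 per mil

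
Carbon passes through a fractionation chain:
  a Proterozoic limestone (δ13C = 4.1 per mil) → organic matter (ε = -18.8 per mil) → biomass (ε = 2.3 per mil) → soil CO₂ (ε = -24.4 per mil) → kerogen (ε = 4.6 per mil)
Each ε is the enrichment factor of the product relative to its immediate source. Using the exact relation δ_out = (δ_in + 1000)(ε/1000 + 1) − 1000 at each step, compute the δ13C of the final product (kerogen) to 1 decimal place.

step 1: δ = (4.10 + 1000)·(-18.8/1000 + 1) − 1000 = -14.78 per mil
step 2: δ = (-14.78 + 1000)·(2.3/1000 + 1) − 1000 = -12.51 per mil
step 3: δ = (-12.51 + 1000)·(-24.4/1000 + 1) − 1000 = -36.61 per mil
step 4: δ = (-36.61 + 1000)·(4.6/1000 + 1) − 1000 = -32.17 per mil

-32.2 per mil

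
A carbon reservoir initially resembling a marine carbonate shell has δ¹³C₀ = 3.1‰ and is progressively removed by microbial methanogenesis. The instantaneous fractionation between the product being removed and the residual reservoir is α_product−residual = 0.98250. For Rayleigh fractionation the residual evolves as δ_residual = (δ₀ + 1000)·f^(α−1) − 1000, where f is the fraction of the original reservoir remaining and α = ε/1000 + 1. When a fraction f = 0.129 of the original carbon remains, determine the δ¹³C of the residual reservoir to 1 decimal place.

Rayleigh residual: δ_res = (δ₀ + 1000)·f^(α−1) − 1000
α − 1 = -0.01750
f^(α−1) = 0.129^(-0.01750) = 1.036489
δ_res = (3.1 + 1000) × 1.036489 − 1000 = 1039.702 − 1000 = 39.70‰

39.7‰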